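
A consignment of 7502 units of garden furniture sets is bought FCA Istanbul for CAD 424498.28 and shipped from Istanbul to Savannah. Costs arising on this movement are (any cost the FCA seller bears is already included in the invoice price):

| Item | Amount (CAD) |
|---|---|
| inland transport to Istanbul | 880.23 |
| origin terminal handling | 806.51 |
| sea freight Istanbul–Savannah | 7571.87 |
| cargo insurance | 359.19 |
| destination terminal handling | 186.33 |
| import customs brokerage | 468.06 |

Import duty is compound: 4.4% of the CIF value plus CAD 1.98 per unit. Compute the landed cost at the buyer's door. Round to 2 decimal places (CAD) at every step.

FCA: the seller delivers export-cleared goods to the carrier; the buyer bears costs from that point.
Already in the invoice (seller's account under FCA): inland to port — exclude.
CIF value = FCA price + origin terminal + freight + insurance = 424498.28 + 806.51 + 7571.87 + 359.19 = 433235.85
Ad valorem component: 433235.85 × 4.4% = 19062.38
Specific component: 7502 × 1.98 = 14853.96
Import duty = 19062.38 + 14853.96 = 33916.34
Buyer bears: origin terminal 806.51 + freight 7571.87 + insurance 359.19 + destination terminal 186.33 + brokerage 468.06 + duty 33916.34 = 43308.30
Landed cost = invoice 424498.28 + 43308.30 = 467806.58

Total landed cost: CAD 467806.58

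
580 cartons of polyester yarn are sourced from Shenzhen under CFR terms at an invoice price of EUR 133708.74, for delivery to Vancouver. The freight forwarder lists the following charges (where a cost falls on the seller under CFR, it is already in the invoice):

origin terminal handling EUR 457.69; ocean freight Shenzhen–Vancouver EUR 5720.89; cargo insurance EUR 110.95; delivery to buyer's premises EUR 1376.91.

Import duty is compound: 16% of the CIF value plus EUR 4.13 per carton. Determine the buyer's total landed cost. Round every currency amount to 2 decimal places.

CFR: the seller pays costs through ocean freight to the destination port, but not insurance.
Already in the invoice (seller's account under CFR): origin terminal, freight — exclude.
CIF value = CFR price + insurance = 133708.74 + 110.95 = 133819.69
Ad valorem component: 133819.69 × 16% = 21411.15
Specific component: 580 × 4.13 = 2395.40
Import duty = 21411.15 + 2395.40 = 23806.55
Buyer bears: insurance 110.95 + delivery 1376.91 + duty 23806.55 = 25294.41
Landed cost = invoice 133708.74 + 25294.41 = 159003.15

Total landed cost: EUR 159003.15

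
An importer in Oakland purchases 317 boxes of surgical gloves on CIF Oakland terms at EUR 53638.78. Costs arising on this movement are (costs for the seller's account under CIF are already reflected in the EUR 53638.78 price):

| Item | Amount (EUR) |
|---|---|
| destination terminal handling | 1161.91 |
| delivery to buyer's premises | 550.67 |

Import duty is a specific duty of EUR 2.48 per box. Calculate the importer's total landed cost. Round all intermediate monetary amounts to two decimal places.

CIF: the seller pays costs through ocean freight and marine insurance to the destination port.
The CIF price already equals the CIF value: 53638.78
Import duty = 317 × 2.48 = 786.16
Buyer bears: destination terminal 1161.91 + delivery 550.67 + duty 786.16 = 2498.74
Landed cost = invoice 53638.78 + 2498.74 = 56137.52

Total landed cost: EUR 56137.52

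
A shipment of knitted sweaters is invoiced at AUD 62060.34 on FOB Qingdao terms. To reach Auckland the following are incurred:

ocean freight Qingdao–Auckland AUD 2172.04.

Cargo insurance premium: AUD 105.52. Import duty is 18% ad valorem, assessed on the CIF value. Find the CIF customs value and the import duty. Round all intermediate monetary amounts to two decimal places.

CIF value: AUD 64337.90; import duty: AUD 11580.82

CIF = FOB price + freight + insurance
CIF = 62060.34 + 2172.04 + 105.52 = 64337.90
Import duty = 64337.90 × 18% = 11580.82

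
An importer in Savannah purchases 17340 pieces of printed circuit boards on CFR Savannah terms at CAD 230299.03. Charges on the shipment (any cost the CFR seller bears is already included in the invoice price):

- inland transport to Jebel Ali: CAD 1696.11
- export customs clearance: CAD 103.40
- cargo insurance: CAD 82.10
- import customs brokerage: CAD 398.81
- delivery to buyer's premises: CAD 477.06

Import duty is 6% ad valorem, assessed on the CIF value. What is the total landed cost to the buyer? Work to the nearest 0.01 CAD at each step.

CFR: the seller pays costs through ocean freight to the destination port, but not insurance.
Already in the invoice (seller's account under CFR): inland to port, export clearance — exclude.
CIF value = CFR price + insurance = 230299.03 + 82.10 = 230381.13
Import duty = 230381.13 × 6% = 13822.87
Buyer bears: insurance 82.10 + brokerage 398.81 + delivery 477.06 + duty 13822.87 = 14780.84
Landed cost = invoice 230299.03 + 14780.84 = 245079.87

Total landed cost: CAD 245079.87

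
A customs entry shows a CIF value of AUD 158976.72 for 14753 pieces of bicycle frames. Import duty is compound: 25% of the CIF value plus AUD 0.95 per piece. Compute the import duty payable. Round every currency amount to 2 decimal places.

Import duty: AUD 53759.53

Ad valorem component: 158976.72 × 25% = 39744.18
Specific component: 14753 × 0.95 = 14015.35
Import duty = 39744.18 + 14015.35 = 53759.53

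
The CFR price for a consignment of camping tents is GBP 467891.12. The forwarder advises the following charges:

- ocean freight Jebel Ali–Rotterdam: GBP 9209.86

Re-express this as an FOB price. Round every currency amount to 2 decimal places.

From CFR to FOB, the seller no longer bears: freight.
FOB price = 467891.12 − 9209.86 = 458681.26

FOB price: GBP 458681.26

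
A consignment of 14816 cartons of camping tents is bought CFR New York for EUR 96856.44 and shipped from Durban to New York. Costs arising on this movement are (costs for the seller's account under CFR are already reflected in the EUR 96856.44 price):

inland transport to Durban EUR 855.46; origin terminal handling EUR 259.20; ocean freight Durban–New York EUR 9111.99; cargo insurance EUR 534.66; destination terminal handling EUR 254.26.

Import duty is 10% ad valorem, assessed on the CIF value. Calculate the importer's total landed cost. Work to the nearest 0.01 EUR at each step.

Total landed cost: EUR 107384.47

CFR: the seller pays costs through ocean freight to the destination port, but not insurance.
Already in the invoice (seller's account under CFR): inland to port, origin terminal, freight — exclude.
CIF value = CFR price + insurance = 96856.44 + 534.66 = 97391.10
Import duty = 97391.10 × 10% = 9739.11
Buyer bears: insurance 534.66 + destination terminal 254.26 + duty 9739.11 = 10528.03
Landed cost = invoice 96856.44 + 10528.03 = 107384.47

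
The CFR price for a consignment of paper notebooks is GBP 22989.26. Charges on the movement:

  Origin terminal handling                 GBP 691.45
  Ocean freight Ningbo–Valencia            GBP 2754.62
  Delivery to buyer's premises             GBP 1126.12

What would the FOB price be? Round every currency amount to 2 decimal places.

FOB price: GBP 20234.64

Not relevant to the conversion: origin terminal — on the seller under both CFR and FOB; already in the CFR price and stays in the FOB price. delivery — on the buyer under both terms; not part of either seller's price.
From CFR to FOB, the seller no longer bears: freight.
FOB price = 22989.26 − 2754.62 = 20234.64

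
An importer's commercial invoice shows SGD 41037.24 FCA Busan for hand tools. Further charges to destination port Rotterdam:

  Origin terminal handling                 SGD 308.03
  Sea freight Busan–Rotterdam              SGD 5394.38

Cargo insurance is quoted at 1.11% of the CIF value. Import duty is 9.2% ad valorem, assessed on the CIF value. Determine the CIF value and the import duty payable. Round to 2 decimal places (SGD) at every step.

CIF value: SGD 47264.28; import duty: SGD 4348.31

Let C be the CIF value. C = FCA price + pre-shipment costs + freight + 1.11% × C
C − 1.11% × C = 41037.24 + 308.03 + 5394.38
0.9889 × C = 46739.65
C = 46739.65 / 0.9889 = 47264.28
Insurance premium = 1.11% × 47264.28 = 524.63
Import duty = 47264.28 × 9.2% = 4348.31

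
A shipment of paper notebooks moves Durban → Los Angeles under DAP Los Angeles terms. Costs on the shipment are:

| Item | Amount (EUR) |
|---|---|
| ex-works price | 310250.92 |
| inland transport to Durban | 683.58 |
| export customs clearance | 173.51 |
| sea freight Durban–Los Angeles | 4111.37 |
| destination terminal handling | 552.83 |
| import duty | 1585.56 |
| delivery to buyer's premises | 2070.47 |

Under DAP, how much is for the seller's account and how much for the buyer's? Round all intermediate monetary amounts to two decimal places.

DAP: the seller bears all costs to the named destination except import duty and clearance.
Seller's account: goods 310250.92 + inland to port 683.58 + export clearance 173.51 + freight 4111.37 + destination terminal 552.83 + delivery 2070.47 = 317842.68
Buyer's account: duty 1585.56 = 1585.56

Seller: EUR 317842.68; buyer: EUR 1585.56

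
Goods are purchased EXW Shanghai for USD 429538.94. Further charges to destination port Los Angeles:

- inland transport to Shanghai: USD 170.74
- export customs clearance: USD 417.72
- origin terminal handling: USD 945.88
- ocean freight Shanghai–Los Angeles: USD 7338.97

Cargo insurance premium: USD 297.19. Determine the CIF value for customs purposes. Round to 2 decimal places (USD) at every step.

CIF value: USD 438709.44

CIF = EXW price + pre-shipment costs + freight + insurance
CIF = 429538.94 + 170.74 + 417.72 + 945.88 + 7338.97 + 297.19 = 438709.44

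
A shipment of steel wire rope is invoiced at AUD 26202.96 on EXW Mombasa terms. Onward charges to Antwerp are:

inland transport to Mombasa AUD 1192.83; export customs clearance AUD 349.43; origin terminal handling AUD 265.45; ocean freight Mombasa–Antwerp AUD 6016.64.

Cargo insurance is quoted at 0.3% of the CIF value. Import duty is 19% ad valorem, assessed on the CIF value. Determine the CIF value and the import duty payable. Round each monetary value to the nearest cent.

Let C be the CIF value. C = EXW price + pre-shipment costs + freight + 0.3% × C
C − 0.3% × C = 26202.96 + 1192.83 + 349.43 + 265.45 + 6016.64
0.997 × C = 34027.31
C = 34027.31 / 0.997 = 34129.70
Insurance premium = 0.3% × 34129.70 = 102.39
Import duty = 34129.70 × 19% = 6484.64

CIF value: AUD 34129.70; import duty: AUD 6484.64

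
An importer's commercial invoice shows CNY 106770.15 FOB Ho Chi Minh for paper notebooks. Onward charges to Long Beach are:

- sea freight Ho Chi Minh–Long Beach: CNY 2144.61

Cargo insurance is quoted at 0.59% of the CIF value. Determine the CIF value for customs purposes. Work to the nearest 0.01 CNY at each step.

Let C be the CIF value. C = FOB price + freight + 0.59% × C
C − 0.59% × C = 106770.15 + 2144.61
0.9941 × C = 108914.76
C = 108914.76 / 0.9941 = 109561.17
Insurance premium = 0.59% × 109561.17 = 646.41

CIF value: CNY 109561.17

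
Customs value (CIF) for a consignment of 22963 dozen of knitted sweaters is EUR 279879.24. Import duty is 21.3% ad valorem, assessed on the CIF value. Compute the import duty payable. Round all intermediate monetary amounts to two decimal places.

Import duty = 279879.24 × 21.3% = 59614.28

Import duty: EUR 59614.28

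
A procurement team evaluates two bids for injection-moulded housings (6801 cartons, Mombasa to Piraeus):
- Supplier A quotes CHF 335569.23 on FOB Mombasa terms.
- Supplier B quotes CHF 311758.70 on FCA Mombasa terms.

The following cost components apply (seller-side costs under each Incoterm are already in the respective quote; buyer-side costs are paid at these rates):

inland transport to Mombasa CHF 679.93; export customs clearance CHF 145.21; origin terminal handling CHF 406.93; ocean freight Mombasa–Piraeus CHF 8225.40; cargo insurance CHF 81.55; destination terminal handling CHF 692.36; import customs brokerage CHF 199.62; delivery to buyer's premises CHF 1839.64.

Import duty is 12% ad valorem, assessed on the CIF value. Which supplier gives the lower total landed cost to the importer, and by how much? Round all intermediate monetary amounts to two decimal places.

Supplier A (FOB):
CIF value = FOB price + freight + insurance = 335569.23 + 8225.40 + 81.55 = 343876.18
Import duty = 343876.18 × 12% = 41265.14
Buyer bears (A): 8225.40 + 81.55 + 692.36 + 199.62 + 1839.64 = 11038.57
Landed cost (A) = invoice 335569.23 + 11038.57 + duty 41265.14 = 387872.94
Supplier B (FCA):
CIF value = FCA price + origin terminal + freight + insurance = 311758.70 + 406.93 + 8225.40 + 81.55 = 320472.58
Import duty = 320472.58 × 12% = 38456.71
Buyer bears (B): 406.93 + 8225.40 + 81.55 + 692.36 + 199.62 + 1839.64 = 11445.50
Landed cost (B) = invoice 311758.70 + 11445.50 + duty 38456.71 = 361660.91
Difference = |387872.94 − 361660.91| = 26212.03

Supplier B is cheaper by CHF 26212.03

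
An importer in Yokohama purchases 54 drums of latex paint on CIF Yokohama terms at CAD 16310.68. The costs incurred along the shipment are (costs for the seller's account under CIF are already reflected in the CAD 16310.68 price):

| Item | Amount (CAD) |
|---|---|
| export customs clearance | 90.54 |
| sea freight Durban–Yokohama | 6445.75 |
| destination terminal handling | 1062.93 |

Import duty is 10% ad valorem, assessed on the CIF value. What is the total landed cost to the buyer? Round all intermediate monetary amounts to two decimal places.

Total landed cost: CAD 19004.68

CIF: the seller pays costs through ocean freight and marine insurance to the destination port.
Already in the invoice (seller's account under CIF): export clearance, freight — exclude.
The CIF price already equals the CIF value: 16310.68
Import duty = 16310.68 × 10% = 1631.07
Buyer bears: destination terminal 1062.93 + duty 1631.07 = 2694.00
Landed cost = invoice 16310.68 + 2694.00 = 19004.68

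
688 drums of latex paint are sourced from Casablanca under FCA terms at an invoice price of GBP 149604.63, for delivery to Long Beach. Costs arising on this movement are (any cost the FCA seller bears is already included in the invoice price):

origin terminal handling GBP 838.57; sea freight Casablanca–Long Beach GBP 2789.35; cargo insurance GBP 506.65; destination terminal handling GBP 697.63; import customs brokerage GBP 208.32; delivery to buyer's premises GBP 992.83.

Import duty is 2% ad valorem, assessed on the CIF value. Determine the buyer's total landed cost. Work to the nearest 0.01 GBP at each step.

FCA: the seller delivers export-cleared goods to the carrier; the buyer bears costs from that point.
CIF value = FCA price + origin terminal + freight + insurance = 149604.63 + 838.57 + 2789.35 + 506.65 = 153739.20
Import duty = 153739.20 × 2% = 3074.78
Buyer bears: origin terminal 838.57 + freight 2789.35 + insurance 506.65 + destination terminal 697.63 + brokerage 208.32 + delivery 992.83 + duty 3074.78 = 9108.13
Landed cost = invoice 149604.63 + 9108.13 = 158712.76

Total landed cost: GBP 158712.76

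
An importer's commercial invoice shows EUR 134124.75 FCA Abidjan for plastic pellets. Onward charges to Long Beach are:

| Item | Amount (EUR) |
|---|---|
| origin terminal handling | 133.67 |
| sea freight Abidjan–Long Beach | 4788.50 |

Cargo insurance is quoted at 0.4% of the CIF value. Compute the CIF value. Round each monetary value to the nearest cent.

CIF value: EUR 139605.34

Let C be the CIF value. C = FCA price + pre-shipment costs + freight + 0.4% × C
C − 0.4% × C = 134124.75 + 133.67 + 4788.50
0.996 × C = 139046.92
C = 139046.92 / 0.996 = 139605.34
Insurance premium = 0.4% × 139605.34 = 558.42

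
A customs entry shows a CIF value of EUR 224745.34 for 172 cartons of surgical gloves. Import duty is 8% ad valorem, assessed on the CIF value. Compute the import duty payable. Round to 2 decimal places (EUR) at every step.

Import duty: EUR 17979.63

Import duty = 224745.34 × 8% = 17979.63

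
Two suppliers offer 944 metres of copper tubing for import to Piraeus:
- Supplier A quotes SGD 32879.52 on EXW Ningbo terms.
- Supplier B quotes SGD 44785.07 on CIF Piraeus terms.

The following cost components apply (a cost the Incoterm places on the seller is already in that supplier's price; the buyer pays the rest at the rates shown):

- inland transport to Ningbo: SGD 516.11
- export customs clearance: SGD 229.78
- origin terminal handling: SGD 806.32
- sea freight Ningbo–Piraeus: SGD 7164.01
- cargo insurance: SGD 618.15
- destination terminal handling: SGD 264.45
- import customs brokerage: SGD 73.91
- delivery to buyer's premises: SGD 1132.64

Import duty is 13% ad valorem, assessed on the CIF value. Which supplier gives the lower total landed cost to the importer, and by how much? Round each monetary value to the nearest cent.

Supplier A is cheaper by SGD 2905.43

Supplier A (EXW):
CIF value = EXW price + inland to port + export clearance + origin terminal + freight + insurance = 32879.52 + 516.11 + 229.78 + 806.32 + 7164.01 + 618.15 = 42213.89
Import duty = 42213.89 × 13% = 5487.81
Buyer bears (A): 516.11 + 229.78 + 806.32 + 7164.01 + 618.15 + 264.45 + 73.91 + 1132.64 = 10805.37
Landed cost (A) = invoice 32879.52 + 10805.37 + duty 5487.81 = 49172.70
Supplier B (CIF):
The CIF price already equals the CIF value: 44785.07
Import duty = 44785.07 × 13% = 5822.06
Buyer bears (B): 264.45 + 73.91 + 1132.64 = 1471.00
Landed cost (B) = invoice 44785.07 + 1471.00 + duty 5822.06 = 52078.13
Difference = |49172.70 − 52078.13| = 2905.43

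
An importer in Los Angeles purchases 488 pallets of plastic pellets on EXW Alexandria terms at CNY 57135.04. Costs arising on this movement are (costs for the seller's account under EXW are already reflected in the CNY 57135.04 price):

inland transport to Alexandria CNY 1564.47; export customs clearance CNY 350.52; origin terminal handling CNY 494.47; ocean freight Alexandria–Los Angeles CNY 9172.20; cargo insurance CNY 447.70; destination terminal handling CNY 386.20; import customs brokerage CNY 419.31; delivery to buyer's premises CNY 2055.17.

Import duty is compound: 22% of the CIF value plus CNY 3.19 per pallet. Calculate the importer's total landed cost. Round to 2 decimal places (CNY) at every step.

EXW: the seller makes goods available at their premises; the buyer bears all onward costs.
CIF value = EXW price + inland to port + export clearance + origin terminal + freight + insurance = 57135.04 + 1564.47 + 350.52 + 494.47 + 9172.20 + 447.70 = 69164.40
Ad valorem component: 69164.40 × 22% = 15216.17
Specific component: 488 × 3.19 = 1556.72
Import duty = 15216.17 + 1556.72 = 16772.89
Buyer bears: inland to port 1564.47 + export clearance 350.52 + origin terminal 494.47 + freight 9172.20 + insurance 447.70 + destination terminal 386.20 + brokerage 419.31 + delivery 2055.17 + duty 16772.89 = 31662.93
Landed cost = invoice 57135.04 + 31662.93 = 88797.97

Total landed cost: CNY 88797.97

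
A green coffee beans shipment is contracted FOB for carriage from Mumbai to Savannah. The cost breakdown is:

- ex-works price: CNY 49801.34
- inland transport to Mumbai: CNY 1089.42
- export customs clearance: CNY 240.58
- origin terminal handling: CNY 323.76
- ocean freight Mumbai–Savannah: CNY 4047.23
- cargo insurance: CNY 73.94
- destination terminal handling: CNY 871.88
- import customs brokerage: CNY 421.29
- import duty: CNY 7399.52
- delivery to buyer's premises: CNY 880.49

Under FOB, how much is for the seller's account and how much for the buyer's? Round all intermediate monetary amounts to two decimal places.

Seller: CNY 51455.10; buyer: CNY 13694.35

FOB: the seller bears costs until goods are on board at the origin port; the buyer bears freight, insurance and all costs thereafter.
Seller's account: goods 49801.34 + inland to port 1089.42 + export clearance 240.58 + origin terminal 323.76 = 51455.10
Buyer's account: freight 4047.23 + insurance 73.94 + destination terminal 871.88 + brokerage 421.29 + duty 7399.52 + delivery 880.49 = 13694.35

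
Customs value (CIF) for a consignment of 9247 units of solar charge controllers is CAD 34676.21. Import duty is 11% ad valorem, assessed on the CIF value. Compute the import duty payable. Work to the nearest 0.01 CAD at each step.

Import duty: CAD 3814.38

Import duty = 34676.21 × 11% = 3814.38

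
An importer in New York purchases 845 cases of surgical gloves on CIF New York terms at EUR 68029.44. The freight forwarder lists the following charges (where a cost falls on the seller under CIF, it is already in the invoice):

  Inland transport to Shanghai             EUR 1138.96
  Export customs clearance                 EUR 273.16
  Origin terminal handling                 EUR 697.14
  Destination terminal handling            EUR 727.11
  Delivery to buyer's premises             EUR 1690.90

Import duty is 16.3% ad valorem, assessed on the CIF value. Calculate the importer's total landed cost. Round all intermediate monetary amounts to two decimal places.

Total landed cost: EUR 81536.25

CIF: the seller pays costs through ocean freight and marine insurance to the destination port.
Already in the invoice (seller's account under CIF): inland to port, export clearance, origin terminal — exclude.
The CIF price already equals the CIF value: 68029.44
Import duty = 68029.44 × 16.3% = 11088.80
Buyer bears: destination terminal 727.11 + delivery 1690.90 + duty 11088.80 = 13506.81
Landed cost = invoice 68029.44 + 13506.81 = 81536.25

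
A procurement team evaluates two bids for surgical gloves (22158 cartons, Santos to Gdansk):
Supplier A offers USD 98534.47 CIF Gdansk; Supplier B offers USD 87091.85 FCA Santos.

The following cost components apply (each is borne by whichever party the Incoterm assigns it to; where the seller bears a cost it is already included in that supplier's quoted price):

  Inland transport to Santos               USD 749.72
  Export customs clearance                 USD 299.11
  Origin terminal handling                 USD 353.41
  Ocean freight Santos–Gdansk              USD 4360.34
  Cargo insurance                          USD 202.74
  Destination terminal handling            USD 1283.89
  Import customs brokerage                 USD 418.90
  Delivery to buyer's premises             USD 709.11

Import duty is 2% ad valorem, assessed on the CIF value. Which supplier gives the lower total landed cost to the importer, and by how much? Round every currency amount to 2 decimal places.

Supplier A (CIF):
The CIF price already equals the CIF value: 98534.47
Import duty = 98534.47 × 2% = 1970.69
Buyer bears (A): 1283.89 + 418.90 + 709.11 = 2411.90
Landed cost (A) = invoice 98534.47 + 2411.90 + duty 1970.69 = 102917.06
Supplier B (FCA):
CIF value = FCA price + origin terminal + freight + insurance = 87091.85 + 353.41 + 4360.34 + 202.74 = 92008.34
Import duty = 92008.34 × 2% = 1840.17
Buyer bears (B): 353.41 + 4360.34 + 202.74 + 1283.89 + 418.90 + 709.11 = 7328.39
Landed cost (B) = invoice 87091.85 + 7328.39 + duty 1840.17 = 96260.41
Difference = |102917.06 − 96260.41| = 6656.65

Supplier B is cheaper by USD 6656.65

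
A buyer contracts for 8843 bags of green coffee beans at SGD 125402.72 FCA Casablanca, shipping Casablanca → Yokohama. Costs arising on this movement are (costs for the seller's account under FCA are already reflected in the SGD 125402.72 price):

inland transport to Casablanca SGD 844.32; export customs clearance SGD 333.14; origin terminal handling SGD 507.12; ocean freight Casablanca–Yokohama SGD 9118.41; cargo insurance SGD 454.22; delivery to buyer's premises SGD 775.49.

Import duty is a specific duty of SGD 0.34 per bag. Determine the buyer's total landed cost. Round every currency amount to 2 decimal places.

Total landed cost: SGD 139264.58

FCA: the seller delivers export-cleared goods to the carrier; the buyer bears costs from that point.
Already in the invoice (seller's account under FCA): inland to port, export clearance — exclude.
CIF value = FCA price + origin terminal + freight + insurance = 125402.72 + 507.12 + 9118.41 + 454.22 = 135482.47
Import duty = 8843 × 0.34 = 3006.62
Buyer bears: origin terminal 507.12 + freight 9118.41 + insurance 454.22 + delivery 775.49 + duty 3006.62 = 13861.86
Landed cost = invoice 125402.72 + 13861.86 = 139264.58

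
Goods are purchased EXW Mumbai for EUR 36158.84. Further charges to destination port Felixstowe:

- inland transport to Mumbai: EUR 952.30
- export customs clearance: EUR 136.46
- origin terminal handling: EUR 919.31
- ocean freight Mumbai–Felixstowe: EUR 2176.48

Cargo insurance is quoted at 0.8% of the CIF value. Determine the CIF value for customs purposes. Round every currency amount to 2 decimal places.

Let C be the CIF value. C = EXW price + pre-shipment costs + freight + 0.8% × C
C − 0.8% × C = 36158.84 + 952.30 + 136.46 + 919.31 + 2176.48
0.992 × C = 40343.39
C = 40343.39 / 0.992 = 40668.74
Insurance premium = 0.8% × 40668.74 = 325.35

CIF value: EUR 40668.74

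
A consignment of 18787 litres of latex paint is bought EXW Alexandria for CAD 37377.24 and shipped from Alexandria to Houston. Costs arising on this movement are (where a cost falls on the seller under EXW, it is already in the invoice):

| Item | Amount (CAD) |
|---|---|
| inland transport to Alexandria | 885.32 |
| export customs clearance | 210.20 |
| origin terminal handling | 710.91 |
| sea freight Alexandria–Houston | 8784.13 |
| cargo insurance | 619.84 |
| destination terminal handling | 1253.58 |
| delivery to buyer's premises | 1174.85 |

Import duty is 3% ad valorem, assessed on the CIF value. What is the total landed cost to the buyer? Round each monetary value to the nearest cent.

Total landed cost: CAD 52473.70

EXW: the seller makes goods available at their premises; the buyer bears all onward costs.
CIF value = EXW price + inland to port + export clearance + origin terminal + freight + insurance = 37377.24 + 885.32 + 210.20 + 710.91 + 8784.13 + 619.84 = 48587.64
Import duty = 48587.64 × 3% = 1457.63
Buyer bears: inland to port 885.32 + export clearance 210.20 + origin terminal 710.91 + freight 8784.13 + insurance 619.84 + destination terminal 1253.58 + delivery 1174.85 + duty 1457.63 = 15096.46
Landed cost = invoice 37377.24 + 15096.46 = 52473.70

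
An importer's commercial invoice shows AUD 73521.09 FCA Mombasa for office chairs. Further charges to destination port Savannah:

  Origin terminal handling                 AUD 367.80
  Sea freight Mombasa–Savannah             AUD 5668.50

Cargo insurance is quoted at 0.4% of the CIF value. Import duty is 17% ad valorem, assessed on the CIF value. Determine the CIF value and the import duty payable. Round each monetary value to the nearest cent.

Let C be the CIF value. C = FCA price + pre-shipment costs + freight + 0.4% × C
C − 0.4% × C = 73521.09 + 367.80 + 5668.50
0.996 × C = 79557.39
C = 79557.39 / 0.996 = 79876.90
Insurance premium = 0.4% × 79876.90 = 319.51
Import duty = 79876.90 × 17% = 13579.07

CIF value: AUD 79876.90; import duty: AUD 13579.07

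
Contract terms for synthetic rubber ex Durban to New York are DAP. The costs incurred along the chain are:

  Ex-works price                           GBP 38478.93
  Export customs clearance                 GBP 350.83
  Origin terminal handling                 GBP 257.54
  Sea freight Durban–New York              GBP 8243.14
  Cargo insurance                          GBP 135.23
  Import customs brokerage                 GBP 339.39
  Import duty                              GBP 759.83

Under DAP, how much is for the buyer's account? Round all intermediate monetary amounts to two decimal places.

Buyer's account: GBP 1099.22

DAP: the seller bears all costs to the named destination except import duty and clearance.
Seller's account: goods 38478.93 + export clearance 350.83 + origin terminal 257.54 + freight 8243.14 + insurance 135.23 = 47465.67
Buyer's account: brokerage 339.39 + duty 759.83 = 1099.22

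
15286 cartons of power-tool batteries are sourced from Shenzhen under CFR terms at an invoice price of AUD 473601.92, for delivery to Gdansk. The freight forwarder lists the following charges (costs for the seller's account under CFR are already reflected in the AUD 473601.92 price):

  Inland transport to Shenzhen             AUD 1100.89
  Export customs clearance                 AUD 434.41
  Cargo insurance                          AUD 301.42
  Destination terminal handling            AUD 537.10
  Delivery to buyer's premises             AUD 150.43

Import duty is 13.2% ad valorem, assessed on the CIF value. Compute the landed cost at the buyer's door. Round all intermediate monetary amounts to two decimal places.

Total landed cost: AUD 537146.11

CFR: the seller pays costs through ocean freight to the destination port, but not insurance.
Already in the invoice (seller's account under CFR): inland to port, export clearance — exclude.
CIF value = CFR price + insurance = 473601.92 + 301.42 = 473903.34
Import duty = 473903.34 × 13.2% = 62555.24
Buyer bears: insurance 301.42 + destination terminal 537.10 + delivery 150.43 + duty 62555.24 = 63544.19
Landed cost = invoice 473601.92 + 63544.19 = 537146.11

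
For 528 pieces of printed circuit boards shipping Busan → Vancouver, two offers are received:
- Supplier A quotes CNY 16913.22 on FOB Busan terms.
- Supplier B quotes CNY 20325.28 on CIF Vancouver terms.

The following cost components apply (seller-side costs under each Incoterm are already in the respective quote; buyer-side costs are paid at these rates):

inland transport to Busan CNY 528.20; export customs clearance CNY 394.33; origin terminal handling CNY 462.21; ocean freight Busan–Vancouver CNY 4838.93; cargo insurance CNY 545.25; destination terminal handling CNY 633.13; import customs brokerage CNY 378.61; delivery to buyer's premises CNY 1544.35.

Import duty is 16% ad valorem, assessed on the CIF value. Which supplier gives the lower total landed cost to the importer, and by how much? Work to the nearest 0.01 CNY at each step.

Supplier A (FOB):
CIF value = FOB price + freight + insurance = 16913.22 + 4838.93 + 545.25 = 22297.40
Import duty = 22297.40 × 16% = 3567.58
Buyer bears (A): 4838.93 + 545.25 + 633.13 + 378.61 + 1544.35 = 7940.27
Landed cost (A) = invoice 16913.22 + 7940.27 + duty 3567.58 = 28421.07
Supplier B (CIF):
The CIF price already equals the CIF value: 20325.28
Import duty = 20325.28 × 16% = 3252.04
Buyer bears (B): 633.13 + 378.61 + 1544.35 = 2556.09
Landed cost (B) = invoice 20325.28 + 2556.09 + duty 3252.04 = 26133.41
Difference = |28421.07 − 26133.41| = 2287.66

Supplier B is cheaper by CNY 2287.66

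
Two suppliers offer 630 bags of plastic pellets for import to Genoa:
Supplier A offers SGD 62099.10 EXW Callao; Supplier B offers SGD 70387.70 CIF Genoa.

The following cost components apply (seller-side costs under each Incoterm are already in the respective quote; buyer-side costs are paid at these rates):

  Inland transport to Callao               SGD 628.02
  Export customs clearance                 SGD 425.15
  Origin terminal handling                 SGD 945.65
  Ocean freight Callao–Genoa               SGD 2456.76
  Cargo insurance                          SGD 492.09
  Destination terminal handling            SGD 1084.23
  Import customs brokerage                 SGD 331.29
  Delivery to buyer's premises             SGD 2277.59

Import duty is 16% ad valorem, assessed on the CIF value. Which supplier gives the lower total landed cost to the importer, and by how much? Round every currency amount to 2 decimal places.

Supplier A is cheaper by SGD 3875.48

Supplier A (EXW):
CIF value = EXW price + inland to port + export clearance + origin terminal + freight + insurance = 62099.10 + 628.02 + 425.15 + 945.65 + 2456.76 + 492.09 = 67046.77
Import duty = 67046.77 × 16% = 10727.48
Buyer bears (A): 628.02 + 425.15 + 945.65 + 2456.76 + 492.09 + 1084.23 + 331.29 + 2277.59 = 8640.78
Landed cost (A) = invoice 62099.10 + 8640.78 + duty 10727.48 = 81467.36
Supplier B (CIF):
The CIF price already equals the CIF value: 70387.70
Import duty = 70387.70 × 16% = 11262.03
Buyer bears (B): 1084.23 + 331.29 + 2277.59 = 3693.11
Landed cost (B) = invoice 70387.70 + 3693.11 + duty 11262.03 = 85342.84
Difference = |81467.36 − 85342.84| = 3875.48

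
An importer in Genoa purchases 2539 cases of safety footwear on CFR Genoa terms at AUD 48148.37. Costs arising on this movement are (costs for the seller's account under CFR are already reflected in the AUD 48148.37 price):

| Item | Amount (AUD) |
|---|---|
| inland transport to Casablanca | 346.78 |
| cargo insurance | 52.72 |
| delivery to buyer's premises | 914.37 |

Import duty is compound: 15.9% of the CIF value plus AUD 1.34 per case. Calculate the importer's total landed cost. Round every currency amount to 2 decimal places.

CFR: the seller pays costs through ocean freight to the destination port, but not insurance.
Already in the invoice (seller's account under CFR): inland to port — exclude.
CIF value = CFR price + insurance = 48148.37 + 52.72 = 48201.09
Ad valorem component: 48201.09 × 15.9% = 7663.97
Specific component: 2539 × 1.34 = 3402.26
Import duty = 7663.97 + 3402.26 = 11066.23
Buyer bears: insurance 52.72 + delivery 914.37 + duty 11066.23 = 12033.32
Landed cost = invoice 48148.37 + 12033.32 = 60181.69

Total landed cost: AUD 60181.69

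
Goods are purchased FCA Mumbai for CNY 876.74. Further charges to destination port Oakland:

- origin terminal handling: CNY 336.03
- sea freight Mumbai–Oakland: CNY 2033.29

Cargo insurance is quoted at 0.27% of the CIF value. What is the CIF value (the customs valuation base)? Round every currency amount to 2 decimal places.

Let C be the CIF value. C = FCA price + pre-shipment costs + freight + 0.27% × C
C − 0.27% × C = 876.74 + 336.03 + 2033.29
0.9973 × C = 3246.06
C = 3246.06 / 0.9973 = 3254.85
Insurance premium = 0.27% × 3254.85 = 8.79

CIF value: CNY 3254.85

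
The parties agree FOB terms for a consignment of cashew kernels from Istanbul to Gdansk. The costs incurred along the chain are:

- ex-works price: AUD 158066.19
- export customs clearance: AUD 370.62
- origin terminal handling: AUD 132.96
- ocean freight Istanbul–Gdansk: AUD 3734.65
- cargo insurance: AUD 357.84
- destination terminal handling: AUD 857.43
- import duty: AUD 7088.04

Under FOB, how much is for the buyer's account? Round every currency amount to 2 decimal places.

FOB: the seller bears costs until goods are on board at the origin port; the buyer bears freight, insurance and all costs thereafter.
Seller's account: goods 158066.19 + export clearance 370.62 + origin terminal 132.96 = 158569.77
Buyer's account: freight 3734.65 + insurance 357.84 + destination terminal 857.43 + duty 7088.04 = 12037.96

Buyer's account: AUD 12037.96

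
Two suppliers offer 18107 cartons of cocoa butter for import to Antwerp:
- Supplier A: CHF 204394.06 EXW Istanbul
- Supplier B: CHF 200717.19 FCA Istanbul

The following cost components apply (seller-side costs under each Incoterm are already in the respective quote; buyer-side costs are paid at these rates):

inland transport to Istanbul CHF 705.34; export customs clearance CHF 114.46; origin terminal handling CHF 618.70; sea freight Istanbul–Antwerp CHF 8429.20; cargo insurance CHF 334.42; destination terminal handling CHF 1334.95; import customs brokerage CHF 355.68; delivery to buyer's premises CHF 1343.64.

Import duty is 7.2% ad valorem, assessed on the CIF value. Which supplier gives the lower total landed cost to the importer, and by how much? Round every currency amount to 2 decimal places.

Supplier A (EXW):
CIF value = EXW price + inland to port + export clearance + origin terminal + freight + insurance = 204394.06 + 705.34 + 114.46 + 618.70 + 8429.20 + 334.42 = 214596.18
Import duty = 214596.18 × 7.2% = 15450.92
Buyer bears (A): 705.34 + 114.46 + 618.70 + 8429.20 + 334.42 + 1334.95 + 355.68 + 1343.64 = 13236.39
Landed cost (A) = invoice 204394.06 + 13236.39 + duty 15450.92 = 233081.37
Supplier B (FCA):
CIF value = FCA price + origin terminal + freight + insurance = 200717.19 + 618.70 + 8429.20 + 334.42 = 210099.51
Import duty = 210099.51 × 7.2% = 15127.16
Buyer bears (B): 618.70 + 8429.20 + 334.42 + 1334.95 + 355.68 + 1343.64 = 12416.59
Landed cost (B) = invoice 200717.19 + 12416.59 + duty 15127.16 = 228260.94
Difference = |233081.37 − 228260.94| = 4820.43

Supplier B is cheaper by CHF 4820.43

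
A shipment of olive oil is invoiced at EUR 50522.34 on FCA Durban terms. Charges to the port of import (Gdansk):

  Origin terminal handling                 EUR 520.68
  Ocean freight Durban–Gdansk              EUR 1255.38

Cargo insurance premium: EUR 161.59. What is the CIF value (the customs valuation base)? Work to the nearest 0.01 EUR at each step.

CIF value: EUR 52459.99

CIF = FCA price + pre-shipment costs + freight + insurance
CIF = 50522.34 + 520.68 + 1255.38 + 161.59 = 52459.99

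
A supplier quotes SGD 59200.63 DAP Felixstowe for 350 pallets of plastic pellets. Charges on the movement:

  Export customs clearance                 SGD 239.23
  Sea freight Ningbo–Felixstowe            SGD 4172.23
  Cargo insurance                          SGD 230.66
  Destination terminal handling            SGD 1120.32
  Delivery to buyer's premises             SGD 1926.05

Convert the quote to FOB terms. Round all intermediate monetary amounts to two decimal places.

FOB price: SGD 51751.37

Not relevant to the conversion: export clearance — on the seller under both DAP and FOB; already in the DAP price and stays in the FOB price.
From DAP to FOB, the seller no longer bears: freight, insurance, destination terminal, delivery.
FOB price = 59200.63 − 4172.23 − 230.66 − 1120.32 − 1926.05 = 51751.37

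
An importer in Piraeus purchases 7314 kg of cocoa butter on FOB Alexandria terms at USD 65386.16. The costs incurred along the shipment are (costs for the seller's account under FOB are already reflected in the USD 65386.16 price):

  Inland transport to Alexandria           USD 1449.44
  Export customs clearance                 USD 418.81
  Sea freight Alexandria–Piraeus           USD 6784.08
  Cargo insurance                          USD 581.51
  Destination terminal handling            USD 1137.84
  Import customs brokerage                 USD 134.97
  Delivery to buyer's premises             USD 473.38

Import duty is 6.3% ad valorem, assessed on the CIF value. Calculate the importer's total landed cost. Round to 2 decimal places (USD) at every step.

FOB: the seller bears costs until goods are on board at the origin port; the buyer bears freight, insurance and all costs thereafter.
Already in the invoice (seller's account under FOB): inland to port, export clearance — exclude.
CIF value = FOB price + freight + insurance = 65386.16 + 6784.08 + 581.51 = 72751.75
Import duty = 72751.75 × 6.3% = 4583.36
Buyer bears: freight 6784.08 + insurance 581.51 + destination terminal 1137.84 + brokerage 134.97 + delivery 473.38 + duty 4583.36 = 13695.14
Landed cost = invoice 65386.16 + 13695.14 = 79081.30

Total landed cost: USD 79081.30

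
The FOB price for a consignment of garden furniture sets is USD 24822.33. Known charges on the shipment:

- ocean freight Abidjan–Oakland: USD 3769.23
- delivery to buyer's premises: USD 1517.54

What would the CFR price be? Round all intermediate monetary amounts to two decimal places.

Not relevant to the conversion: delivery — on the buyer under both terms; not part of either seller's price.
From FOB to CFR, the seller additionally bears: freight.
CFR price = 24822.33 + 3769.23 = 28591.56

CFR price: USD 28591.56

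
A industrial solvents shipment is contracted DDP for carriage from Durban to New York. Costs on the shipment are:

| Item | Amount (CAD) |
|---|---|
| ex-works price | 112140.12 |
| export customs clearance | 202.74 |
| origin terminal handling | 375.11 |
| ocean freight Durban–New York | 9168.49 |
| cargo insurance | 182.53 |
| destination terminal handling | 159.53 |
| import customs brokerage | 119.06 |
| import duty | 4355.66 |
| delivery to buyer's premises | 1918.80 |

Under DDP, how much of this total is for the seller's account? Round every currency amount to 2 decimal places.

DDP: the seller bears all costs including import duty.
Seller's account: goods 112140.12 + export clearance 202.74 + origin terminal 375.11 + freight 9168.49 + insurance 182.53 + destination terminal 159.53 + brokerage 119.06 + duty 4355.66 + delivery 1918.80 = 128622.04
Buyer's account: 0.00

Seller's account: CAD 128622.04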